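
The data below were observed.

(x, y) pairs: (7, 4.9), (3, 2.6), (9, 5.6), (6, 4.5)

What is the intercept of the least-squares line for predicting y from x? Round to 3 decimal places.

n = 4, Σx = 25, Σy = 17.6, Σxy = 119.5, Σx² = 175
Sxx = Σx² − (Σx)²/n = 175 − 156.25 = 18.75
Sxy = Σxy − (Σx)(Σy)/n = 119.5 − 110 = 9.5
b = Sxy/Sxx = 9.5/18.75 = 0.506667
a = ȳ − b·x̄ = 4.4 − 0.506667·6.25 = 1.233333

1.233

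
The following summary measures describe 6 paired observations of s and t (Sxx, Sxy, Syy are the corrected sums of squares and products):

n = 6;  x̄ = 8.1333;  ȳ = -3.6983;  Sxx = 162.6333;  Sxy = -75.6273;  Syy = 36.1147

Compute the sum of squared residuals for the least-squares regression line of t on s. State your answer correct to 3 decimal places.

b = Sxy/Sxx = -75.6273/162.6333 = -0.465017
SSE = Syy − b·Sxy = 36.1147 − (-0.465017)·(-75.6273) = 0.946696

0.947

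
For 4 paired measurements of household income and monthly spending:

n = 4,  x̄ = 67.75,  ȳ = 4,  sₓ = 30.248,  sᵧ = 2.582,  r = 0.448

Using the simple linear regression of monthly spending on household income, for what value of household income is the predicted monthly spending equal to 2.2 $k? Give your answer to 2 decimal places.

b = r · sᵧ/sₓ = 0.448 · 2.582/30.248 = 0.038242
a = ȳ − b·x̄ = 4 − 0.038242·67.75 = 1.409122
Set a + b·x = 2.2: x = (2.2 − 1.409122) / 0.038242 = 20.681006

20.68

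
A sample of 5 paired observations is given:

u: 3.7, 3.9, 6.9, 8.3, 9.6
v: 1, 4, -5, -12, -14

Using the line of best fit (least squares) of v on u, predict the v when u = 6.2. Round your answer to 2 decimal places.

n = 5, Σx = 32.4, Σy = -26, Σxy = -249.2, Σx² = 237.56
Sxx = Σx² − (Σx)²/n = 237.56 − 209.952 = 27.608
Sxy = Σxy − (Σx)(Σy)/n = -249.2 − (-168.48) = -80.72
b = Sxy/Sxx = -80.72/27.608 = -2.923790
a = ȳ − b·x̄ = -5.2 − (-2.923790)·6.48 = 13.746161
ŷ(6.2) = a + b·6.2 = 13.746161 + (-2.923790)·6.2 = -4.381339

-4.38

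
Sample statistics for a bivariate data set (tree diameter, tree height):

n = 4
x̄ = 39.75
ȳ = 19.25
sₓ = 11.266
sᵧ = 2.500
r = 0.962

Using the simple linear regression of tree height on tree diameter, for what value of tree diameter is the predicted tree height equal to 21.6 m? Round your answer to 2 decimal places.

b = r · sᵧ/sₓ = 0.962 · 2.5/11.266 = 0.213474
a = ȳ − b·x̄ = 19.25 − 0.213474·39.75 = 10.764402
Set a + b·x = 21.6: x = (21.6 − 10.764402) / 0.213474 = 50.758358

50.76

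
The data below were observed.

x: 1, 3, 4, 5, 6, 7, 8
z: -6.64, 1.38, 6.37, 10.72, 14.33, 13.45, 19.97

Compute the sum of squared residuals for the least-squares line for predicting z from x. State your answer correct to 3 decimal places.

16.120

n = 7, Σx = 34, Σy = 59.58, Σxy = 416.47, Σx² = 200, Σy² = 986.5416
Sxx = Σx² − (Σx)²/n = 200 − 165.142857 = 34.857143
Sxy = Σxy − (Σx)(Σy)/n = 416.47 − 289.388571 = 127.081429
Syy = Σy² − (Σy)²/n = 986.5416 − 507.110914 = 479.430686
b = Sxy/Sxx = 127.081429/34.857143 = 3.645779
SSE = Syy − b·Sxy = 479.430686 − 3.645779·127.081429 = 16.119922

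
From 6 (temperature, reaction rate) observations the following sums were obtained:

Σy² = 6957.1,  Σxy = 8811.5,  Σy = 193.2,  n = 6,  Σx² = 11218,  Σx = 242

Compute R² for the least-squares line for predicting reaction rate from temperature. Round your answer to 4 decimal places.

0.9682

Sxx = Σx² − (Σx)²/n = 11218 − 9760.666667 = 1457.333333
Sxy = Σxy − (Σx)(Σy)/n = 8811.5 − 7792.4 = 1019.1
Syy = Σy² − (Σy)²/n = 6957.1 − 6221.04 = 736.06
R² = Sxy²/(Sxx·Syy) = (1019.1)²/(1457.333333·736.06) = 0.968192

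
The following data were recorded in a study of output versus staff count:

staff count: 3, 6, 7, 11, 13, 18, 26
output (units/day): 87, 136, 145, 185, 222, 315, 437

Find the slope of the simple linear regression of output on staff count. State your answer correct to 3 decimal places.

15.215

n = 7, Σx = 84, Σy = 1527, Σxy = 24045, Σx² = 1384
Sxx = Σx² − (Σx)²/n = 1384 − 1008 = 376
Sxy = Σxy − (Σx)(Σy)/n = 24045 − 18324 = 5721
b = Sxy/Sxx = 5721/376 = 15.215426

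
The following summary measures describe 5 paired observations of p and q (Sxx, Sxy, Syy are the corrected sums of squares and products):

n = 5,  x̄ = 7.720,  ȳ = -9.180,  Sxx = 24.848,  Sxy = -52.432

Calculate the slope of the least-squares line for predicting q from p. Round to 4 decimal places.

-2.1101

b = Sxy/Sxx = -52.432/24.848 = -2.110109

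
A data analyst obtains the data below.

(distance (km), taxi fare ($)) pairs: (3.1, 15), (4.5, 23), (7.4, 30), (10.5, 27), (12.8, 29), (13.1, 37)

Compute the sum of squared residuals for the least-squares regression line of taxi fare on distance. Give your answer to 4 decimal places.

78.7298

n = 6, Σx = 51.4, Σy = 161, Σxy = 1511.4, Σx² = 530.32, Σy² = 4593
Sxx = Σx² − (Σx)²/n = 530.32 − 440.326667 = 89.993333
Sxy = Σxy − (Σx)(Σy)/n = 1511.4 − 1379.233333 = 132.166667
Syy = Σy² − (Σy)²/n = 4593 − 4320.166667 = 272.833333
b = Sxy/Sxx = 132.166667/89.993333 = 1.468627
SSE = Syy − b·Sxy = 272.833333 − 1.468627·132.166667 = 78.729758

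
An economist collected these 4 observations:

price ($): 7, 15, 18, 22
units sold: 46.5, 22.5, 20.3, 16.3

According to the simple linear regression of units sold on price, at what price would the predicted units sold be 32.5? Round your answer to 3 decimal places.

n = 4, Σx = 62, Σy = 105.6, Σxy = 1387, Σx² = 1082
Sxx = Σx² − (Σx)²/n = 1082 − 961 = 121
Sxy = Σxy − (Σx)(Σy)/n = 1387 − 1636.8 = -249.8
b = Sxy/Sxx = -249.8/121 = -2.064463
a = ȳ − b·x̄ = 26.4 − (-2.064463)·15.5 = 58.399174
Set a + b·x = 32.5: x = (32.5 − 58.399174) / (-2.064463) = 12.545236

12.545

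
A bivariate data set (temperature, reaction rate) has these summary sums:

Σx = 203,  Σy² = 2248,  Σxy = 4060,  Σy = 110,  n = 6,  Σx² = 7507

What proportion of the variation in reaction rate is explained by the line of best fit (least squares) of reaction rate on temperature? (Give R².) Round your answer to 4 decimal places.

Sxx = Σx² − (Σx)²/n = 7507 − 6868.166667 = 638.833333
Sxy = Σxy − (Σx)(Σy)/n = 4060 − 3721.666667 = 338.333333
Syy = Σy² − (Σy)²/n = 2248 − 2016.666667 = 231.333333
R² = Sxy²/(Sxx·Syy) = (338.333333)²/(638.833333·231.333333) = 0.774576

0.7746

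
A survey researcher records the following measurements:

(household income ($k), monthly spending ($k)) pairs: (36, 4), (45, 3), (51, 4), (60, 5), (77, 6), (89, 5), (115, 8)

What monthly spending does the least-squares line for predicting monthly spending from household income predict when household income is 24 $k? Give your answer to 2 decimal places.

2.70

n = 7, Σx = 473, Σy = 35, Σxy = 2610, Σx² = 36597
Sxx = Σx² − (Σx)²/n = 36597 − 31961.285714 = 4635.714286
Sxy = Σxy − (Σx)(Σy)/n = 2610 − 2365 = 245
b = Sxy/Sxx = 245/4635.714286 = 0.052851
a = ȳ − b·x̄ = 5 − 0.052851·67.571429 = 1.428814
ŷ(24) = a + b·24 = 1.428814 + 0.052851·24 = 2.697227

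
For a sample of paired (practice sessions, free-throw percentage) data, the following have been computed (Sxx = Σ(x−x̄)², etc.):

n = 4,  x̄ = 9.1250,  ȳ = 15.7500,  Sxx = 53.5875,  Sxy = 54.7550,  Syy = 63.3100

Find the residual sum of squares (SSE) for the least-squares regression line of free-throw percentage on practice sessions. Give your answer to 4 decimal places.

b = Sxy/Sxx = 54.755/53.5875 = 1.021787
SSE = Syy − b·Sxy = 63.31 − 1.021787·54.755 = 7.362064

7.3621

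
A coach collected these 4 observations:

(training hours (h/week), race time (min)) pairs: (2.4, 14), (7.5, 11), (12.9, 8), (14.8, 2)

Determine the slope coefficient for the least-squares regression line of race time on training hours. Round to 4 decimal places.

-0.8519

n = 4, Σx = 37.6, Σy = 35, Σxy = 248.9, Σx² = 447.46
Sxx = Σx² − (Σx)²/n = 447.46 − 353.44 = 94.02
Sxy = Σxy − (Σx)(Σy)/n = 248.9 − 329 = -80.1
b = Sxy/Sxx = -80.1/94.02 = -0.851946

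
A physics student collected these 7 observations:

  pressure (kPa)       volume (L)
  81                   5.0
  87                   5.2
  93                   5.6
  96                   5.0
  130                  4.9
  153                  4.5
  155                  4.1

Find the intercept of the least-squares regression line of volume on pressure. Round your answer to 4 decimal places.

6.3348

n = 7, Σx = 795, Σy = 34.3, Σxy = 3819.2, Σx² = 96329
Sxx = Σx² − (Σx)²/n = 96329 − 90289.285714 = 6039.714286
Sxy = Σxy − (Σx)(Σy)/n = 3819.2 − 3895.5 = -76.3
b = Sxy/Sxx = -76.3/6039.714286 = -0.012633
a = ȳ − b·x̄ = 4.9 − (-0.012633)·113.571429 = 6.334753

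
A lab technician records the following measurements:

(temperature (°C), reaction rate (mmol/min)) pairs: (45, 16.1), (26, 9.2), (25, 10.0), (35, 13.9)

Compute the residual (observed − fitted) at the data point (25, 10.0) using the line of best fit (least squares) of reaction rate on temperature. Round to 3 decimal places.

n = 4, Σx = 131, Σy = 49.2, Σxy = 1700.2, Σx² = 4551
Sxx = Σx² − (Σx)²/n = 4551 − 4290.25 = 260.75
Sxy = Σxy − (Σx)(Σy)/n = 1700.2 − 1611.3 = 88.9
b = Sxy/Sxx = 88.9/260.75 = 0.340940
a = ȳ − b·x̄ = 12.3 − 0.340940·32.75 = 1.134228
ŷ(25) = 1.134228 + 0.340940·25 = 9.657718
residual = y − ŷ = 10.0 − 9.657718 = 0.342282

0.342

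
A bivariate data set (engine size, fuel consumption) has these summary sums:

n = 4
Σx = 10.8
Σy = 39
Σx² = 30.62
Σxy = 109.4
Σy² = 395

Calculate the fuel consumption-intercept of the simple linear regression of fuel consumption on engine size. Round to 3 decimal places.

Sxx = Σx² − (Σx)²/n = 30.62 − 29.16 = 1.46
Sxy = Σxy − (Σx)(Σy)/n = 109.4 − 105.3 = 4.1
b = Sxy/Sxx = 4.1/1.46 = 2.808219
a = ȳ − b·x̄ = 9.75 − 2.808219·2.7 = 2.167808

2.168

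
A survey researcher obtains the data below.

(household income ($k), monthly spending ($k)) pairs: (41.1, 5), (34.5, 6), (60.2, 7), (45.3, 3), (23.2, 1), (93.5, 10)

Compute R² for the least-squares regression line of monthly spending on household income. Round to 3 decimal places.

0.766

n = 6, Σx = 297.8, Σy = 32, Σxy = 1928, Σx² = 17836.08, Σy² = 220
Sxx = Σx² − (Σx)²/n = 17836.08 − 14780.806667 = 3055.273333
Sxy = Σxy − (Σx)(Σy)/n = 1928 − 1588.266667 = 339.733333
Syy = Σy² − (Σy)²/n = 220 − 170.666667 = 49.333333
R² = Sxy²/(Sxx·Syy) = (339.733333)²/(3055.273333·49.333333) = 0.765748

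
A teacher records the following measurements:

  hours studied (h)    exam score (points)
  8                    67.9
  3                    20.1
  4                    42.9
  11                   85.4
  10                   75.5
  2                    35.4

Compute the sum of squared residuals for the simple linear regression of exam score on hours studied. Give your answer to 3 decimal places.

n = 6, Σx = 38, Σy = 327.2, Σxy = 2540.3, Σx² = 314, Σy² = 21101.4
Sxx = Σx² − (Σx)²/n = 314 − 240.666667 = 73.333333
Sxy = Σxy − (Σx)(Σy)/n = 2540.3 − 2072.266667 = 468.033333
Syy = Σy² − (Σy)²/n = 21101.4 − 17843.306667 = 3258.093333
b = Sxy/Sxx = 468.033333/73.333333 = 6.382273
SSE = Syy − b·Sxy = 3258.093333 − 6.382273·468.033333 = 270.976955

270.977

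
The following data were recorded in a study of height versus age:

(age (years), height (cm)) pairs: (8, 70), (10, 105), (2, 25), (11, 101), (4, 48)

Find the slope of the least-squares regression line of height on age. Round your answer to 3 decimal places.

8.667

n = 5, Σx = 35, Σy = 349, Σxy = 2963, Σx² = 305
Sxx = Σx² − (Σx)²/n = 305 − 245 = 60
Sxy = Σxy − (Σx)(Σy)/n = 2963 − 2443 = 520
b = Sxy/Sxx = 520/60 = 8.666667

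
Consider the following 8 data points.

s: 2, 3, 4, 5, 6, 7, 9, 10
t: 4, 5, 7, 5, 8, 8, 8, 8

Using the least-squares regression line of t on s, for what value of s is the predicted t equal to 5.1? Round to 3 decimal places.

n = 8, Σx = 46, Σy = 53, Σxy = 332, Σx² = 320
Sxx = Σx² − (Σx)²/n = 320 − 264.5 = 55.5
Sxy = Σxy − (Σx)(Σy)/n = 332 − 304.75 = 27.25
b = Sxy/Sxx = 27.25/55.5 = 0.490991
a = ȳ − b·x̄ = 6.625 − 0.490991·5.75 = 3.801802
Set a + b·x = 5.1: x = (5.1 − 3.801802) / 0.490991 = 2.644037

2.644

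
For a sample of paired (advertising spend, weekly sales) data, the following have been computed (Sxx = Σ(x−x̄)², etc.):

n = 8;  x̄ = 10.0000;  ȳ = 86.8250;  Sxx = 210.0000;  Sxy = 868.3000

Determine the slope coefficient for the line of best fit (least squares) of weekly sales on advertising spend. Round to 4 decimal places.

4.1348

b = Sxy/Sxx = 868.3/210 = 4.134762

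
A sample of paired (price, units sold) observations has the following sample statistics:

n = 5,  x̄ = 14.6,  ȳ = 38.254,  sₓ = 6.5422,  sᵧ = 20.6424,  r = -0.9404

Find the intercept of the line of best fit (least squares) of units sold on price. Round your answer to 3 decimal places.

81.575

b = r · sᵧ/sₓ = -0.9404 · 20.6424/6.5422 = -2.967215
a = ȳ − b·x̄ = 38.254 − (-2.967215)·14.6 = 81.575337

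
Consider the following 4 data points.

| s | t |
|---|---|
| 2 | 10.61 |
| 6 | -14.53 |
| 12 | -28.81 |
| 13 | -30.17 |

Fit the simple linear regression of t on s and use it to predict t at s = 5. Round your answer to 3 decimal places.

n = 4, Σx = 33, Σy = -62.9, Σxy = -803.89, Σx² = 353
Sxx = Σx² − (Σx)²/n = 353 − 272.25 = 80.75
Sxy = Σxy − (Σx)(Σy)/n = -803.89 − (-518.925) = -284.965
b = Sxy/Sxx = -284.965/80.75 = -3.528978
a = ȳ − b·x̄ = -15.725 − (-3.528978)·8.25 = 13.389071
ŷ(5) = a + b·5 = 13.389071 + (-3.528978)·5 = -4.255820

-4.256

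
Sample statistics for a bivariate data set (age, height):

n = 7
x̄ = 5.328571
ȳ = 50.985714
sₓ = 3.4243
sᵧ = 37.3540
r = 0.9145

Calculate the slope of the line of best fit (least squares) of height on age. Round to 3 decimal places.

9.976

b = r · sᵧ/sₓ = 0.9145 · 37.354/3.4243 = 9.975830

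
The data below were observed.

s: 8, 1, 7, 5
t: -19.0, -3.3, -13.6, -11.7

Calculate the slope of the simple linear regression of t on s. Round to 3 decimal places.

n = 4, Σx = 21, Σy = -47.6, Σxy = -309, Σx² = 139
Sxx = Σx² − (Σx)²/n = 139 − 110.25 = 28.75
Sxy = Σxy − (Σx)(Σy)/n = -309 − (-249.9) = -59.1
b = Sxy/Sxx = -59.1/28.75 = -2.055652

-2.056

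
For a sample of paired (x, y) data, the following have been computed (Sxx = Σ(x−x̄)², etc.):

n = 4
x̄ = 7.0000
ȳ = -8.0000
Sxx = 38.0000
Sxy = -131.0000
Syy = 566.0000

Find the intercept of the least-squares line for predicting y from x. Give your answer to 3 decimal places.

16.132

b = Sxy/Sxx = -131/38 = -3.447368
a = ȳ − b·x̄ = -8 − (-3.447368)·7 = 16.131579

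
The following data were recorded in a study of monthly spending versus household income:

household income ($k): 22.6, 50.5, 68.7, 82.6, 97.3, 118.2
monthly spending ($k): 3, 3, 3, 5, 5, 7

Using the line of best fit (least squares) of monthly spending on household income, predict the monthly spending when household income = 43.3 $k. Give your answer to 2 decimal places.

3.06

n = 6, Σx = 439.9, Σy = 26, Σxy = 2152.3, Σx² = 38041.99
Sxx = Σx² − (Σx)²/n = 38041.99 − 32252.001667 = 5789.988333
Sxy = Σxy − (Σx)(Σy)/n = 2152.3 − 1906.233333 = 246.066667
b = Sxy/Sxx = 246.066667/5789.988333 = 0.042499
a = ȳ − b·x̄ = 4.333333 − 0.042499·73.316667 = 1.217474
ŷ(43.3) = a + b·43.3 = 1.217474 + 0.042499·43.3 = 3.057666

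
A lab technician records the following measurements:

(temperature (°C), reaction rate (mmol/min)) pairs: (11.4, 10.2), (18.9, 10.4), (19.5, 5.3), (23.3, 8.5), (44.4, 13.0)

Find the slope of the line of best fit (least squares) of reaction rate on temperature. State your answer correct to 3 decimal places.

0.125

n = 5, Σx = 117.5, Σy = 47.4, Σxy = 1191.44, Σx² = 3381.67
Sxx = Σx² − (Σx)²/n = 3381.67 − 2761.25 = 620.42
Sxy = Σxy − (Σx)(Σy)/n = 1191.44 − 1113.9 = 77.54
b = Sxy/Sxx = 77.54/620.42 = 0.124980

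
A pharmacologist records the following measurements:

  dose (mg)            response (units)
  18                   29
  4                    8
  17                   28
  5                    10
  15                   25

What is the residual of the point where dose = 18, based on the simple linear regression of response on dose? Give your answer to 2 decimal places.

n = 5, Σx = 59, Σy = 100, Σxy = 1455, Σx² = 879
Sxx = Σx² − (Σx)²/n = 879 − 696.2 = 182.8
Sxy = Σxy − (Σx)(Σy)/n = 1455 − 1180 = 275
b = Sxy/Sxx = 275/182.8 = 1.504376
a = ȳ − b·x̄ = 20 − 1.504376·11.8 = 2.248359
ŷ(18) = 2.248359 + 1.504376·18 = 29.327133
residual = y − ŷ = 29 − 29.327133 = -0.327133

-0.33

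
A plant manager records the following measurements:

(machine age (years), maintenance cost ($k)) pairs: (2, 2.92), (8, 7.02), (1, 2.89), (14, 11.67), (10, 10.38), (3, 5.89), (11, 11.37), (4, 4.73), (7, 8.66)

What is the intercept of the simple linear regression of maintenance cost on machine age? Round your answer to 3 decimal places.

n = 9, Σx = 60, Σy = 65.53, Σxy = 554.35, Σx² = 560
Sxx = Σx² − (Σx)²/n = 560 − 400 = 160
Sxy = Σxy − (Σx)(Σy)/n = 554.35 − 436.866667 = 117.483333
b = Sxy/Sxx = 117.483333/160 = 0.734271
a = ȳ − b·x̄ = 7.281111 − 0.734271·6.666667 = 2.385972

2.386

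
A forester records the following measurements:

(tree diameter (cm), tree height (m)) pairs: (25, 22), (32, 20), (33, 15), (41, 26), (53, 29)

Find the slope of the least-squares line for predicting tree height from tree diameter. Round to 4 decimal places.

0.3643

n = 5, Σx = 184, Σy = 112, Σxy = 4288, Σx² = 7228
Sxx = Σx² − (Σx)²/n = 7228 − 6771.2 = 456.8
Sxy = Σxy − (Σx)(Σy)/n = 4288 − 4121.6 = 166.4
b = Sxy/Sxx = 166.4/456.8 = 0.364273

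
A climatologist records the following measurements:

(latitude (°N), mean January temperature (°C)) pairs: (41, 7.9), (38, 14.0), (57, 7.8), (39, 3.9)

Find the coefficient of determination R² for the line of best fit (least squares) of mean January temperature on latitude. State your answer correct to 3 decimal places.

n = 4, Σx = 175, Σy = 33.6, Σxy = 1452.6, Σx² = 7895, Σy² = 334.46
Sxx = Σx² − (Σx)²/n = 7895 − 7656.25 = 238.75
Sxy = Σxy − (Σx)(Σy)/n = 1452.6 − 1470 = -17.4
Syy = Σy² − (Σy)²/n = 334.46 − 282.24 = 52.22
R² = Sxy²/(Sxx·Syy) = (-17.4)²/(238.75·52.22) = 0.024284

0.024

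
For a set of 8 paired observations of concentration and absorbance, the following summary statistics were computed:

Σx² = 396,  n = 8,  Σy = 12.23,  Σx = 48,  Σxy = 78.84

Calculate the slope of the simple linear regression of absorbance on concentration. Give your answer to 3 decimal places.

Sxx = Σx² − (Σx)²/n = 396 − 288 = 108
Sxy = Σxy − (Σx)(Σy)/n = 78.84 − 73.38 = 5.46
b = Sxy/Sxx = 5.46/108 = 0.050556

0.051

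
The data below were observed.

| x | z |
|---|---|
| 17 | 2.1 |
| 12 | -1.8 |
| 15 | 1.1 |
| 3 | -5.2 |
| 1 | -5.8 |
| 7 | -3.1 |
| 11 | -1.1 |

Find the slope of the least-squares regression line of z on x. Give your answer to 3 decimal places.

0.489

n = 7, Σx = 66, Σy = -13.8, Σxy = -24.6, Σx² = 838
Sxx = Σx² − (Σx)²/n = 838 − 622.285714 = 215.714286
Sxy = Σxy − (Σx)(Σy)/n = -24.6 − (-130.114286) = 105.514286
b = Sxy/Sxx = 105.514286/215.714286 = 0.489139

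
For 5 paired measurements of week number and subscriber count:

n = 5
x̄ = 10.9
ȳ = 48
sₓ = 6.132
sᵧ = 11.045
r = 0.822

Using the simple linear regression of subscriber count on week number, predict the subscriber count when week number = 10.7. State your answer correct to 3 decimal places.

47.704

b = r · sᵧ/sₓ = 0.822 · 11.045/6.132 = 1.480592
a = ȳ − b·x̄ = 48 − 1.480592·10.9 = 31.861547
ŷ(10.7) = a + b·10.7 = 31.861547 + 1.480592·10.7 = 47.703882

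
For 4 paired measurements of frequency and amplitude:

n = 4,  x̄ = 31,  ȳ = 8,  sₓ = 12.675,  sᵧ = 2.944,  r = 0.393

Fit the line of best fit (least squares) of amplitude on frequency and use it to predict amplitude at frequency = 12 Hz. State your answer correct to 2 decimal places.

b = r · sᵧ/sₓ = 0.393 · 2.944/12.675 = 0.091281
a = ȳ − b·x̄ = 8 − 0.091281·31 = 5.170276
ŷ(12) = a + b·12 = 5.170276 + 0.091281·12 = 6.265653

6.27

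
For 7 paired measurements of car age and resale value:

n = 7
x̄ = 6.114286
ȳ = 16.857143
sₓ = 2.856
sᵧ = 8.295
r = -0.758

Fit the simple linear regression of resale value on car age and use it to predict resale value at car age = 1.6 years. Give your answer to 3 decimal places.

26.796

b = r · sᵧ/sₓ = -0.758 · 8.295/2.856 = -2.201544
a = ȳ − b·x̄ = 16.857143 − (-2.201544)·6.114286 = 30.318013
ŷ(1.6) = a + b·1.6 = 30.318013 + (-2.201544)·1.6 = 26.795543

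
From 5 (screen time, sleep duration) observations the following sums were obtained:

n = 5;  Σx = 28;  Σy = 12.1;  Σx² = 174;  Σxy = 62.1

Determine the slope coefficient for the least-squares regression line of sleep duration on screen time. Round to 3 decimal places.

-0.329

Sxx = Σx² − (Σx)²/n = 174 − 156.8 = 17.2
Sxy = Σxy − (Σx)(Σy)/n = 62.1 − 67.76 = -5.66
b = Sxy/Sxx = -5.66/17.2 = -0.329070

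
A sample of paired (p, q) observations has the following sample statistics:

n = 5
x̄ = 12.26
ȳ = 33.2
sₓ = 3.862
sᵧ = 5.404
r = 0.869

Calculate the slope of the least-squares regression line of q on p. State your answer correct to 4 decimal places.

b = r · sᵧ/sₓ = 0.869 · 5.404/3.862 = 1.215970

1.2160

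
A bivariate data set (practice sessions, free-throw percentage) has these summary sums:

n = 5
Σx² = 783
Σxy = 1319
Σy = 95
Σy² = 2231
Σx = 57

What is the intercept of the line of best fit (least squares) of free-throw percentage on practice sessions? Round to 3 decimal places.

-1.198

Sxx = Σx² − (Σx)²/n = 783 − 649.8 = 133.2
Sxy = Σxy − (Σx)(Σy)/n = 1319 − 1083 = 236
b = Sxy/Sxx = 236/133.2 = 1.771772
a = ȳ − b·x̄ = 19 − 1.771772·11.4 = -1.198198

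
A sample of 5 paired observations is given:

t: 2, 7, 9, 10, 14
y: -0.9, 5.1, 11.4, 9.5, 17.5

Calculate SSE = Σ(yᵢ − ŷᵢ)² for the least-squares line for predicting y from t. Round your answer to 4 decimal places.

n = 5, Σx = 42, Σy = 42.6, Σxy = 476.5, Σx² = 430, Σy² = 553.28
Sxx = Σx² − (Σx)²/n = 430 − 352.8 = 77.2
Sxy = Σxy − (Σx)(Σy)/n = 476.5 − 357.84 = 118.66
Syy = Σy² − (Σy)²/n = 553.28 − 362.952 = 190.328
b = Sxy/Sxx = 118.66/77.2 = 1.537047
SSE = Syy − b·Sxy = 190.328 − 1.537047·118.66 = 7.942047

7.9420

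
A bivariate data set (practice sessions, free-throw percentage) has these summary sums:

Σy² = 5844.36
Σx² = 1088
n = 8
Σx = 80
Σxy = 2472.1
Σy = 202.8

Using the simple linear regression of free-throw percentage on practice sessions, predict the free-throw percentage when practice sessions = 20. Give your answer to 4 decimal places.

40.7701

Sxx = Σx² − (Σx)²/n = 1088 − 800 = 288
Sxy = Σxy − (Σx)(Σy)/n = 2472.1 − 2028 = 444.1
b = Sxy/Sxx = 444.1/288 = 1.542014
a = ȳ − b·x̄ = 25.35 − 1.542014·10 = 9.929861
ŷ(20) = a + b·20 = 9.929861 + 1.542014·20 = 40.770139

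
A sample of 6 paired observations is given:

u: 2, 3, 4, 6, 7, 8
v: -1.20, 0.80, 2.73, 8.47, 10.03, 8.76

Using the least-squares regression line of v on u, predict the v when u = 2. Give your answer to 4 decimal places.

-0.8626

n = 6, Σx = 30, Σy = 29.59, Σxy = 202.03, Σx² = 178
Sxx = Σx² − (Σx)²/n = 178 − 150 = 28
Sxy = Σxy − (Σx)(Σy)/n = 202.03 − 147.95 = 54.08
b = Sxy/Sxx = 54.08/28 = 1.931429
a = ȳ − b·x̄ = 4.931667 − 1.931429·5 = -4.725476
ŷ(2) = a + b·2 = -4.725476 + 1.931429·2 = -0.862619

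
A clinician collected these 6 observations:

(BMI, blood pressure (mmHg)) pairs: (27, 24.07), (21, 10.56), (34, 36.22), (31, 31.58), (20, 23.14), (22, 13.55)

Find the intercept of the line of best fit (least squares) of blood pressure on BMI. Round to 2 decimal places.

-15.38

n = 6, Σx = 155, Σy = 139.12, Σxy = 3843.01, Σx² = 4171
Sxx = Σx² − (Σx)²/n = 4171 − 4004.166667 = 166.833333
Sxy = Σxy − (Σx)(Σy)/n = 3843.01 − 3593.933333 = 249.076667
b = Sxy/Sxx = 249.076667/166.833333 = 1.492967
a = ȳ − b·x̄ = 23.186667 − 1.492967·25.833333 = -15.381648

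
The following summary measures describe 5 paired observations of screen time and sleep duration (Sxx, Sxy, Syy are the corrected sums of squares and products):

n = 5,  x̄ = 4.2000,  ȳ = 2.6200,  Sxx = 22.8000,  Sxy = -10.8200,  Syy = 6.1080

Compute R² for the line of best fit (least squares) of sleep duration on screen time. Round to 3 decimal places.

0.841

R² = Sxy²/(Sxx·Syy) = (-10.82)²/(22.8·6.108) = 0.840661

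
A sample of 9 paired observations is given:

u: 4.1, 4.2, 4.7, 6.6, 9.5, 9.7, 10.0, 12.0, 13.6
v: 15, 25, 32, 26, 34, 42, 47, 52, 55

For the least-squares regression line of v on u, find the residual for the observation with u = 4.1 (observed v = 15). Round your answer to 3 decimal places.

n = 9, Σx = 74.4, Σy = 328, Σxy = 3060.9, Σx² = 713.4
Sxx = Σx² − (Σx)²/n = 713.4 − 615.04 = 98.36
Sxy = Σxy − (Σx)(Σy)/n = 3060.9 − 2711.466667 = 349.433333
b = Sxy/Sxx = 349.433333/98.36 = 3.552596
a = ȳ − b·x̄ = 36.444444 − 3.552596·8.266667 = 7.076318
ŷ(4.1) = 7.076318 + 3.552596·4.1 = 21.641962
residual = y − ŷ = 15 − 21.641962 = -6.641962

-6.642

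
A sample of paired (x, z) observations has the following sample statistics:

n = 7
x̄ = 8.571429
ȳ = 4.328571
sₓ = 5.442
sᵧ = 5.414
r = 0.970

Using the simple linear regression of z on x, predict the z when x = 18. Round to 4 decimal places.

13.4272

b = r · sᵧ/sₓ = 0.97 · 5.414/5.442 = 0.965009
a = ȳ − b·x̄ = 4.328571 − 0.965009·8.571429 = -3.942937
ŷ(18) = a + b·18 = -3.942937 + 0.965009·18 = 13.427229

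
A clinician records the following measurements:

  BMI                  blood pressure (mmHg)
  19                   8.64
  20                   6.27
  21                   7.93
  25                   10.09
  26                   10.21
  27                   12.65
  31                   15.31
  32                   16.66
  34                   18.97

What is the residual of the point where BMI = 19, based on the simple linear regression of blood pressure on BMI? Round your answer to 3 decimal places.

n = 9, Σx = 235, Σy = 106.73, Σxy = 2968.06, Σx² = 6373
Sxx = Σx² − (Σx)²/n = 6373 − 6136.111111 = 236.888889
Sxy = Σxy − (Σx)(Σy)/n = 2968.06 − 2786.838889 = 181.221111
b = Sxy/Sxx = 181.221111/236.888889 = 0.765005
a = ȳ − b·x̄ = 11.858889 − 0.765005·26.111111 = -8.116234
ŷ(19) = -8.116234 + 0.765005·19 = 6.418856
residual = y − ŷ = 8.64 − 6.418856 = 2.221144

2.221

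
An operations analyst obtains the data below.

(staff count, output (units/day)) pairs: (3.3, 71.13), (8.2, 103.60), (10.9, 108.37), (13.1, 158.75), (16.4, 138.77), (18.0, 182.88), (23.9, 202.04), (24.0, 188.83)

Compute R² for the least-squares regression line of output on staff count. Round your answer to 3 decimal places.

n = 8, Σx = 117.8, Σy = 1154.37, Σxy = 19273.451, Σx² = 2108.72, Σy² = 181917.1941
Sxx = Σx² − (Σx)²/n = 2108.72 − 1734.605 = 374.115
Sxy = Σxy − (Σx)(Σy)/n = 19273.451 − 16998.09825 = 2275.35275
Syy = Σy² − (Σy)²/n = 181917.1941 − 166571.262113 = 15345.931988
R² = Sxy²/(Sxx·Syy) = (2275.35275)²/(374.115·15345.931988) = 0.901777

0.902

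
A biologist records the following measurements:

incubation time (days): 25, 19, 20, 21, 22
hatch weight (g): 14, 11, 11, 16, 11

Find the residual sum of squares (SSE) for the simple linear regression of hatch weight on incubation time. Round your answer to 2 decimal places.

n = 5, Σx = 107, Σy = 63, Σxy = 1357, Σx² = 2311, Σy² = 815
Sxx = Σx² − (Σx)²/n = 2311 − 2289.8 = 21.2
Sxy = Σxy − (Σx)(Σy)/n = 1357 − 1348.2 = 8.8
Syy = Σy² − (Σy)²/n = 815 − 793.8 = 21.2
b = Sxy/Sxx = 8.8/21.2 = 0.415094
SSE = Syy − b·Sxy = 21.2 − 0.415094·8.8 = 17.547170

17.55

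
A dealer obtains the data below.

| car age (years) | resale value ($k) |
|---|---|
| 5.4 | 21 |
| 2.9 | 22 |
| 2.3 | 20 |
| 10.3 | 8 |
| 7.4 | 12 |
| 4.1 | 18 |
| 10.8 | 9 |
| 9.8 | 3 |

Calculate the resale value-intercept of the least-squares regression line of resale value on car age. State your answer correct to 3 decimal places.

n = 8, Σx = 53, Σy = 113, Σxy = 594.8, Σx² = 433.2
Sxx = Σx² − (Σx)²/n = 433.2 − 351.125 = 82.075
Sxy = Σxy − (Σx)(Σy)/n = 594.8 − 748.625 = -153.825
b = Sxy/Sxx = -153.825/82.075 = -1.874200
a = ȳ − b·x̄ = 14.125 − (-1.874200)·6.625 = 26.541578

26.542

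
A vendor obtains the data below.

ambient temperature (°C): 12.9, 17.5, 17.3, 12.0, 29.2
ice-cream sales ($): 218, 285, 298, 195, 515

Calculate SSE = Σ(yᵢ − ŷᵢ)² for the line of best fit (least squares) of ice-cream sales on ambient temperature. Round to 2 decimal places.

205.28

n = 5, Σx = 88.9, Σy = 1511, Σxy = 30333.1, Σx² = 1768.59, Σy² = 520803
Sxx = Σx² − (Σx)²/n = 1768.59 − 1580.642 = 187.948
Sxy = Σxy − (Σx)(Σy)/n = 30333.1 − 26865.58 = 3467.52
Syy = Σy² − (Σy)²/n = 520803 − 456624.2 = 64178.8
b = Sxy/Sxx = 3467.52/187.948 = 18.449358
SSE = Syy − b·Sxy = 64178.8 − 18.449358·3467.52 = 205.280993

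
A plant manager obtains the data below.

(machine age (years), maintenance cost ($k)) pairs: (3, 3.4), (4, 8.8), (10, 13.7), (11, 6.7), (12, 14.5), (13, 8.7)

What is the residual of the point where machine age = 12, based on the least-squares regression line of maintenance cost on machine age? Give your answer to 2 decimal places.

n = 6, Σx = 53, Σy = 55.8, Σxy = 543.2, Σx² = 559
Sxx = Σx² − (Σx)²/n = 559 − 468.166667 = 90.833333
Sxy = Σxy − (Σx)(Σy)/n = 543.2 − 492.9 = 50.3
b = Sxy/Sxx = 50.3/90.833333 = 0.553761
a = ȳ − b·x̄ = 9.3 − 0.553761·8.833333 = 4.408440
ŷ(12) = 4.408440 + 0.553761·12 = 11.053578
residual = y − ŷ = 14.5 − 11.053578 = 3.446422

3.45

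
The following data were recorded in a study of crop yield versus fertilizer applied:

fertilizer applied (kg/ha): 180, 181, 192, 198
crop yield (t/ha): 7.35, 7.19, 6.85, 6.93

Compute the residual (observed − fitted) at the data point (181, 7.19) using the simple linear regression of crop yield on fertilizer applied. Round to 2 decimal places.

n = 4, Σx = 751, Σy = 28.32, Σxy = 5311.73, Σx² = 141229
Sxx = Σx² − (Σx)²/n = 141229 − 141000.25 = 228.75
Sxy = Σxy − (Σx)(Σy)/n = 5311.73 − 5317.08 = -5.35
b = Sxy/Sxx = -5.35/228.75 = -0.023388
a = ȳ − b·x̄ = 7.08 − (-0.023388)·187.75 = 11.471093
ŷ(181) = 11.471093 + (-0.023388)·181 = 7.237869
residual = y − ŷ = 7.19 − 7.237869 = -0.047869

-0.05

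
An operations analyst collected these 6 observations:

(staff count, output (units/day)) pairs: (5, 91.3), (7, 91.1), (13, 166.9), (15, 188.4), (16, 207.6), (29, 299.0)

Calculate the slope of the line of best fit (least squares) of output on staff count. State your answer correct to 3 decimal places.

9.113

n = 6, Σx = 85, Σy = 1044.3, Σxy = 18082.5, Σx² = 1565
Sxx = Σx² − (Σx)²/n = 1565 − 1204.166667 = 360.833333
Sxy = Σxy − (Σx)(Σy)/n = 18082.5 − 14794.25 = 3288.25
b = Sxy/Sxx = 3288.25/360.833333 = 9.112933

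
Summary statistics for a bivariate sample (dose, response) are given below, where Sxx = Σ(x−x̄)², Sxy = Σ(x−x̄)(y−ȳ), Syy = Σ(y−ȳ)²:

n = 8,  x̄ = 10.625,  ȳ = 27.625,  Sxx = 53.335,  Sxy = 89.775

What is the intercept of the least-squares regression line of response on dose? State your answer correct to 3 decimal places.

b = Sxy/Sxx = 89.775/53.335 = 1.683229
a = ȳ − b·x̄ = 27.625 − 1.683229·10.625 = 9.740696

9.741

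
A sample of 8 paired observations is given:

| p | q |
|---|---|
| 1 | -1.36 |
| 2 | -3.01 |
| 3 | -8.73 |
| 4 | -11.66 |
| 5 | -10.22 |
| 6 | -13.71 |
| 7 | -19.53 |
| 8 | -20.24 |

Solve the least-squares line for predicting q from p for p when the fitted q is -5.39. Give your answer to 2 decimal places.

2.41

n = 8, Σx = 36, Σy = -88.46, Σxy = -512.2, Σx² = 204
Sxx = Σx² − (Σx)²/n = 204 − 162 = 42
Sxy = Σxy − (Σx)(Σy)/n = -512.2 − (-398.07) = -114.13
b = Sxy/Sxx = -114.13/42 = -2.717381
a = ȳ − b·x̄ = -11.0575 − (-2.717381)·4.5 = 1.170714
Set a + b·x = -5.39: x = (-5.39 − 1.170714) / (-2.717381) = 2.414352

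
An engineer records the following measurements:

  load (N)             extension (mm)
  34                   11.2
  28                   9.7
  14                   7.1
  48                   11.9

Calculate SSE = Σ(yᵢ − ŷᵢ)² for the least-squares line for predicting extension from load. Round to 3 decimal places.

n = 4, Σx = 124, Σy = 39.9, Σxy = 1323, Σx² = 4440, Σy² = 411.55
Sxx = Σx² − (Σx)²/n = 4440 − 3844 = 596
Sxy = Σxy − (Σx)(Σy)/n = 1323 − 1236.9 = 86.1
Syy = Σy² − (Σy)²/n = 411.55 − 398.0025 = 13.5475
b = Sxy/Sxx = 86.1/596 = 0.144463
SSE = Syy − b·Sxy = 13.5475 − 0.144463·86.1 = 1.109228

1.109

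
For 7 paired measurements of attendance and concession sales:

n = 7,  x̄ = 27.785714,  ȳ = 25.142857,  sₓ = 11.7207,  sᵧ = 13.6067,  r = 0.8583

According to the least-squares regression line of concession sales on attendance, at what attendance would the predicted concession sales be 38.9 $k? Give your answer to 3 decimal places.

b = r · sᵧ/sₓ = 0.8583 · 13.6067/11.7207 = 0.996411
a = ȳ − b·x̄ = 25.142857 − 0.996411·27.785714 = -2.543125
Set a + b·x = 38.9: x = (38.9 − (-2.543125)) / 0.996411 = 41.592414

41.592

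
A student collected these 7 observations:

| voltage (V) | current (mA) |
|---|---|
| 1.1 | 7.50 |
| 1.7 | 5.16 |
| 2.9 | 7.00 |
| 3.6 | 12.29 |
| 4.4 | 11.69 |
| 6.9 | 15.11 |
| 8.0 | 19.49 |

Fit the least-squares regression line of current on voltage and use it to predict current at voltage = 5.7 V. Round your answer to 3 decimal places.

n = 7, Σx = 28.6, Σy = 78.24, Σxy = 393.181, Σx² = 156.44
Sxx = Σx² − (Σx)²/n = 156.44 − 116.851429 = 39.588571
Sxy = Σxy − (Σx)(Σy)/n = 393.181 − 319.666286 = 73.514714
b = Sxy/Sxx = 73.514714/39.588571 = 1.856968
a = ȳ − b·x̄ = 11.177143 − 1.856968·4.085714 = 3.590102
ŷ(5.7) = a + b·5.7 = 3.590102 + 1.856968·5.7 = 14.174820

14.175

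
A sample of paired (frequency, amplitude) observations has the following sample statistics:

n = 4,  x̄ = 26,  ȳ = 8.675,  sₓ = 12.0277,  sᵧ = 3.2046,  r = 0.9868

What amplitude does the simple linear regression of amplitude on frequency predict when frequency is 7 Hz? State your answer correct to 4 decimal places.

3.6796

b = r · sᵧ/sₓ = 0.9868 · 3.2046/12.0277 = 0.262918
a = ȳ − b·x̄ = 8.675 − 0.262918·26 = 1.839131
ŷ(7) = a + b·7 = 1.839131 + 0.262918·7 = 3.679557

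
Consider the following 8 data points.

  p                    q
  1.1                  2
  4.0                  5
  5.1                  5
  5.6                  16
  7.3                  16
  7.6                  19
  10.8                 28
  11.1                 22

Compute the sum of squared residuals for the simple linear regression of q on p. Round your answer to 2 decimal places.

n = 8, Σx = 52.6, Σy = 113, Σxy = 945.1, Σx² = 425.48, Σy² = 2195
Sxx = Σx² − (Σx)²/n = 425.48 − 345.845 = 79.635
Sxy = Σxy − (Σx)(Σy)/n = 945.1 − 742.975 = 202.125
Syy = Σy² − (Σy)²/n = 2195 − 1596.125 = 598.875
b = Sxy/Sxx = 202.125/79.635 = 2.538143
SSE = Syy − b·Sxy = 598.875 − 2.538143·202.125 = 85.852891

85.85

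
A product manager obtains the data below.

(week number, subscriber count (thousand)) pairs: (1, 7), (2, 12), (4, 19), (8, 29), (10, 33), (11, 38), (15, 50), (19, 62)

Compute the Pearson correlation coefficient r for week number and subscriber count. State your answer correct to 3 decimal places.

n = 8, Σx = 70, Σy = 250, Σxy = 3015, Σx² = 892, Σy² = 10272
Sxx = Σx² − (Σx)²/n = 892 − 612.5 = 279.5
Sxy = Σxy − (Σx)(Σy)/n = 3015 − 2187.5 = 827.5
Syy = Σy² − (Σy)²/n = 10272 − 7812.5 = 2459.5
r = Sxy/√(Sxx·Syy) = 827.5/√(687430.25) = 827.5/829.114136 = 0.998053

0.998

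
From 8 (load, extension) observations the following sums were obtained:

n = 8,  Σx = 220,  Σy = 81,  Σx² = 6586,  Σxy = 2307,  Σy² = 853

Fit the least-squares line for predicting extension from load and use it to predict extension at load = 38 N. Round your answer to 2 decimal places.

Sxx = Σx² − (Σx)²/n = 6586 − 6050 = 536
Sxy = Σxy − (Σx)(Σy)/n = 2307 − 2227.5 = 79.5
b = Sxy/Sxx = 79.5/536 = 0.148321
a = ȳ − b·x̄ = 10.125 − 0.148321·27.5 = 6.046175
ŷ(38) = a + b·38 = 6.046175 + 0.148321·38 = 11.682369

11.68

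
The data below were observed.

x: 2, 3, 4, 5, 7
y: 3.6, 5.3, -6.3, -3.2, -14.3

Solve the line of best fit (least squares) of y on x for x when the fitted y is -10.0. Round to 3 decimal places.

n = 5, Σx = 21, Σy = -14.9, Σxy = -118.2, Σx² = 103
Sxx = Σx² − (Σx)²/n = 103 − 88.2 = 14.8
Sxy = Σxy − (Σx)(Σy)/n = -118.2 − (-62.58) = -55.62
b = Sxy/Sxx = -55.62/14.8 = -3.758108
a = ȳ − b·x̄ = -2.98 − (-3.758108)·4.2 = 12.804054
Set a + b·x = -10.0: x = (-10.0 − 12.804054) / (-3.758108) = 6.067961

6.068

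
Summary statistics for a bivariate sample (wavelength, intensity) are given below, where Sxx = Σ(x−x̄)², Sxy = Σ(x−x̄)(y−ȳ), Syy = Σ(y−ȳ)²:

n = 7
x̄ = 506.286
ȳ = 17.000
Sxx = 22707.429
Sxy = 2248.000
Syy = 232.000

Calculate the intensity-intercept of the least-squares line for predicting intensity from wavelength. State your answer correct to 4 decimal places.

-33.1215

b = Sxy/Sxx = 2248/22707.429 = 0.098998
a = ȳ − b·x̄ = 17 − 0.098998·506.286 = -33.121523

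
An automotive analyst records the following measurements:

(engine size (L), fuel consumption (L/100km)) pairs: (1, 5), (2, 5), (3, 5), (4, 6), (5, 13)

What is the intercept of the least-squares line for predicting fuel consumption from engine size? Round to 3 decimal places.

n = 5, Σx = 15, Σy = 34, Σxy = 119, Σx² = 55
Sxx = Σx² − (Σx)²/n = 55 − 45 = 10
Sxy = Σxy − (Σx)(Σy)/n = 119 − 102 = 17
b = Sxy/Sxx = 17/10 = 1.7
a = ȳ − b·x̄ = 6.8 − 1.7·3 = 1.7

1.700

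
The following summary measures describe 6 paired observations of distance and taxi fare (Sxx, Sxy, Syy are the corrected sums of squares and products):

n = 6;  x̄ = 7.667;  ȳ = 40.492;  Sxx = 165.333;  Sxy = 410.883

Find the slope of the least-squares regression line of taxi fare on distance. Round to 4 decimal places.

b = Sxy/Sxx = 410.883/165.333 = 2.485184

2.4852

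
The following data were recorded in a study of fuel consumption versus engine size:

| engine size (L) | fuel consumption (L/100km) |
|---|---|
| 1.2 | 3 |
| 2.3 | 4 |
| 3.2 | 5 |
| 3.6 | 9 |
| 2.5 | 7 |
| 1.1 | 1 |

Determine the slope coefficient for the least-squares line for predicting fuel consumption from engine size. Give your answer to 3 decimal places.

2.432

n = 6, Σx = 13.9, Σy = 29, Σxy = 79.8, Σx² = 37.39
Sxx = Σx² − (Σx)²/n = 37.39 − 32.201667 = 5.188333
Sxy = Σxy − (Σx)(Σy)/n = 79.8 − 67.183333 = 12.616667
b = Sxy/Sxx = 12.616667/5.188333 = 2.431738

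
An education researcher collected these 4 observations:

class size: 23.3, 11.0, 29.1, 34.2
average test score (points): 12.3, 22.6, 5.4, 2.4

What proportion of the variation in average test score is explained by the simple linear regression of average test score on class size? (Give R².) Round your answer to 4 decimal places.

0.9925

n = 4, Σx = 97.6, Σy = 42.7, Σxy = 774.41, Σx² = 2680.34, Σy² = 696.97
Sxx = Σx² − (Σx)²/n = 2680.34 − 2381.44 = 298.9
Sxy = Σxy − (Σx)(Σy)/n = 774.41 − 1041.88 = -267.47
Syy = Σy² − (Σy)²/n = 696.97 − 455.8225 = 241.1475
R² = Sxy²/(Sxx·Syy) = (-267.47)²/(298.9·241.1475) = 0.992525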